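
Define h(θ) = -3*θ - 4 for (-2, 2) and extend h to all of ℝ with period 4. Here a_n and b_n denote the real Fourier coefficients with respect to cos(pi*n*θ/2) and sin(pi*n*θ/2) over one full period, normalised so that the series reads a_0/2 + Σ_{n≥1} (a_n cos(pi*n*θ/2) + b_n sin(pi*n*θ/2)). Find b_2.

b_2 = 1/2 ∫_{-2}^{2} h(θ) sin(pi*θ) dθ.
Integrating by parts (boundary term plus one more integral), an antiderivative of (-3*θ - 4) sin(pi*θ) is 3*θ*cos(pi*θ)/pi - 3*sin(pi*θ)/pi**2 + 4*cos(pi*θ)/pi; evaluating from -2 to 2: ∫_{-2}^{2} (-3*θ - 4) sin(pi*θ) dθ = (10/pi) - (-2/pi) = 12/pi.
Hence b_2 = (1/2)·(12/pi) = 6/pi.

6/pi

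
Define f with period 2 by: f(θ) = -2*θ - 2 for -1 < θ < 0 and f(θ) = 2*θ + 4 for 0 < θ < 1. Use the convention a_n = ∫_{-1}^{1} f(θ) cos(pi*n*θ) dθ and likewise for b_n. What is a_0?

a_0 = ∫_{-1}^{1} f(θ) dθ = 4.

4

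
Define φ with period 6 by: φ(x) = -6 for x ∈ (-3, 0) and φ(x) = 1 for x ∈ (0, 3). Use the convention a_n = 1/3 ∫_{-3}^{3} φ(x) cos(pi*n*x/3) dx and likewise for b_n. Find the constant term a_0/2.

-5/2

a_0 = 1/3 ∫_{-3}^{3} φ(x) dx = 1/3 · (-15) = -5.
So the constant term a_0/2 = -5/2.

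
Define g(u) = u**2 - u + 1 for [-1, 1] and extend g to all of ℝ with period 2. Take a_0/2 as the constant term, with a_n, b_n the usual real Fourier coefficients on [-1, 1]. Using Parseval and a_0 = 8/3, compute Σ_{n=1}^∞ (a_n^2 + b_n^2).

Parseval: a_0^2/2 + Σ_{n≥1} (a_n^2+b_n^2) = ∫_{-1}^{1} g(u)^2 du = 22/5.
Subtract a_0^2/2 = 32/9: Σ (a_n^2+b_n^2) = 38/45.

38/45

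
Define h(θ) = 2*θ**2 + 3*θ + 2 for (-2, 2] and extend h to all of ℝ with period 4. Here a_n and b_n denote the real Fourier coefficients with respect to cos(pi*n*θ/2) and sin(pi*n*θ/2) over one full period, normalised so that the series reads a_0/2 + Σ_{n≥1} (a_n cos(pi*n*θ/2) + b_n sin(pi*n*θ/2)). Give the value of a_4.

2/pi**2

a_4 = 1/2 ∫_{-2}^{2} h(θ) cos(2*pi*θ) dθ.
Integrating by parts twice (tabular method), an antiderivative of (2*θ**2 + 3*θ + 2) cos(2*pi*θ) is θ**2*sin(2*pi*θ)/pi + 3*θ*sin(2*pi*θ)/(2*pi) + θ*cos(2*pi*θ)/pi**2 - sin(2*pi*θ)/(2*pi**3) + sin(2*pi*θ)/pi + 3*cos(2*pi*θ)/(4*pi**2); evaluating from -2 to 2: ∫_{-2}^{2} (2*θ**2 + 3*θ + 2) cos(2*pi*θ) dθ = (11/(4*pi**2)) - (-5/(4*pi**2)) = 4/pi**2.
Hence a_4 = (1/2)·(4/pi**2) = 2/pi**2.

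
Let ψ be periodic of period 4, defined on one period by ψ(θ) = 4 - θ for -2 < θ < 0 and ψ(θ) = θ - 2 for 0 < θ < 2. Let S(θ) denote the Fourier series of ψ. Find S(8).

1

θ = 8 differs from θ = 0 by 2 full period(s), and the series is 4-periodic.
At θ = 0 the one-sided limits are ψ(0^-) = 4 and ψ(0^+) = -2.
By Dirichlet's theorem the series converges to their average, [(4) + (-2)]/2 = 1.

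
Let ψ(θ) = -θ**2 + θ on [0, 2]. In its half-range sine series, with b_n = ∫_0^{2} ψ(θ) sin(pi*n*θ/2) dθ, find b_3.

b_3 = ∫_0^{2} (-θ**2 + θ) sin(3*pi*θ/2) dθ.
Integrating by parts twice (tabular method), an antiderivative of (-θ**2 + θ) sin(3*pi*θ/2) is 2*θ**2*cos(3*pi*θ/2)/(3*pi) - 8*θ*sin(3*pi*θ/2)/(9*pi**2) - 2*θ*cos(3*pi*θ/2)/(3*pi) + 4*sin(3*pi*θ/2)/(9*pi**2) - 16*cos(3*pi*θ/2)/(27*pi**3); evaluating from 0 to 2: ∫_{0}^{2} (-θ**2 + θ) sin(3*pi*θ/2) dθ = (4*(4 - 9*pi**2)/(27*pi**3)) - (-16/(27*pi**3)) = 4*(8 - 9*pi**2)/(27*pi**3).
Hence b_3 = 4*(8 - 9*pi**2)/(27*pi**3).

4*(8 - 9*pi**2)/(27*pi**3)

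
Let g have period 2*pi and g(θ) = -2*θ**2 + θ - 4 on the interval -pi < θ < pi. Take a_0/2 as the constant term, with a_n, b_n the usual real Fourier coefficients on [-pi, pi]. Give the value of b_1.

b_1 = 1/pi ∫_{-pi}^{pi} g(θ) sin(θ) dθ.
Integrating by parts twice (tabular method), an antiderivative of (-2*θ**2 + θ - 4) sin(θ) is 2*θ**2*cos(θ) - 4*θ*sin(θ) - θ*cos(θ) + sin(θ); evaluating from -pi to pi: ∫_{-pi}^{pi} (-2*θ**2 + θ - 4) sin(θ) dθ = (pi*(1 - 2*pi)) - (-pi*(1 + 2*pi)) = 2*pi.
Hence b_1 = (1/pi)·(2*pi) = 2.

2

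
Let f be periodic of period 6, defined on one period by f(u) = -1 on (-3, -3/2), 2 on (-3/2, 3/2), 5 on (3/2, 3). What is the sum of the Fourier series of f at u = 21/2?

1/2

u = 21/2 differs from u = -3/2 by 2 full period(s), and the series is 6-periodic.
At u = -3/2 the one-sided limits are f(-3/2^-) = -1 and f(-3/2^+) = 2.
By Dirichlet's theorem the series converges to their average, [(-1) + (2)]/2 = 1/2.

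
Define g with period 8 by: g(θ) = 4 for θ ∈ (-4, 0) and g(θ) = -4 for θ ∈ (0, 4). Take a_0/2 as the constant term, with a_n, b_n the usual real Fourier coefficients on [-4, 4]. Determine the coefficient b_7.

-16/(7*pi)

b_7 = 1/4 ∫_{-4}^{4} g(θ) sin(7*pi*θ/4) dθ.
g is odd and sin(7*pi*θ/4) is odd, so the integrand is even and b_7 = 1/2 ∫_0^{4} g(θ) sin(7*pi*θ/4) dθ.
Directly, an antiderivative of (-4) sin(7*pi*θ/4) is 16*cos(7*pi*θ/4)/(7*pi); evaluating from 0 to 4: ∫_{0}^{4} (-4) sin(7*pi*θ/4) dθ = (-16/(7*pi)) - (16/(7*pi)) = -32/(7*pi).
Hence b_7 = (1/2)·(-32/(7*pi)) = -16/(7*pi).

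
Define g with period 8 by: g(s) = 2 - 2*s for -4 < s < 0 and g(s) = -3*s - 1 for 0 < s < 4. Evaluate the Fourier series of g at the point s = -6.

s = -6 differs from s = 2 by -1 full period(s), and the series is 8-periodic.
g is continuous at s = 2 with value -7, so the series converges to -7 there.

-7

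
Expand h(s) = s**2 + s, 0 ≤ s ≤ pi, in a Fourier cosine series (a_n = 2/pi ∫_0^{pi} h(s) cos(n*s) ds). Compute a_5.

4*(-pi - 1)/(25*pi)

a_5 = 2/pi ∫_0^{pi} (s**2 + s) cos(5*s) ds.
Integrating by parts twice (tabular method), an antiderivative of (s**2 + s) cos(5*s) is s**2*sin(5*s)/5 + s*sin(5*s)/5 + 2*s*cos(5*s)/25 - 2*sin(5*s)/125 + cos(5*s)/25; evaluating from 0 to pi: ∫_{0}^{pi} (s**2 + s) cos(5*s) ds = (-2*pi/25 - 1/25) - (1/25) = -2*pi/25 - 2/25.
Hence a_5 = (2/pi)·(-2*pi/25 - 2/25) = 4*(-pi - 1)/(25*pi).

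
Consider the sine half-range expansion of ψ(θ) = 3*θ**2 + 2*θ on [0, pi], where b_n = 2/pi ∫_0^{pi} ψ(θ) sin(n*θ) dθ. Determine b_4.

b_4 = 2/pi ∫_0^{pi} (3*θ**2 + 2*θ) sin(4*θ) dθ.
Integrating by parts twice (tabular method), an antiderivative of (3*θ**2 + 2*θ) sin(4*θ) is -3*θ**2*cos(4*θ)/4 + 3*θ*sin(4*θ)/8 - θ*cos(4*θ)/2 + sin(4*θ)/8 + 3*cos(4*θ)/32; evaluating from 0 to pi: ∫_{0}^{pi} (3*θ**2 + 2*θ) sin(4*θ) dθ = (-3*pi**2/4 - pi/2 + 3/32) - (3/32) = -pi*(2 + 3*pi)/4.
Hence b_4 = (2/pi)·(-pi*(2 + 3*pi)/4) = -3*pi/2 - 1.

-3*pi/2 - 1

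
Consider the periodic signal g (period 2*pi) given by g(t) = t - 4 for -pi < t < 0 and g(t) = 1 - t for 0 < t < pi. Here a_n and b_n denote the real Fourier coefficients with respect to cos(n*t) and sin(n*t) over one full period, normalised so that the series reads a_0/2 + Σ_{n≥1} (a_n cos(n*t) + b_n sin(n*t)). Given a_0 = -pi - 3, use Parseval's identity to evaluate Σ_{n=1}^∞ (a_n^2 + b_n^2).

pi**2/6 + 25/2

Parseval: a_0^2/2 + Σ_{n≥1} (a_n^2+b_n^2) = 1/pi ∫_{-pi}^{pi} g(t)^2 dt = 2*pi**2/3 + 3*pi + 17.
Subtract a_0^2/2 = (3 + pi)**2/2: Σ (a_n^2+b_n^2) = pi**2/6 + 25/2.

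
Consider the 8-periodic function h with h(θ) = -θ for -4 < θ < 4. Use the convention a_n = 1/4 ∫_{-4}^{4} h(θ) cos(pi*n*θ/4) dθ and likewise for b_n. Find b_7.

-8/(7*pi)

b_7 = 1/4 ∫_{-4}^{4} h(θ) sin(7*pi*θ/4) dθ.
h is odd and sin(7*pi*θ/4) is odd, so the integrand is even and b_7 = 1/2 ∫_0^{4} h(θ) sin(7*pi*θ/4) dθ.
Integrating by parts (boundary term plus one more integral), an antiderivative of (-θ) sin(7*pi*θ/4) is 4*θ*cos(7*pi*θ/4)/(7*pi) - 16*sin(7*pi*θ/4)/(49*pi**2); evaluating from 0 to 4: ∫_{0}^{4} (-θ) sin(7*pi*θ/4) dθ = (-16/(7*pi)) - (0) = -16/(7*pi).
Hence b_7 = (1/2)·(-16/(7*pi)) = -8/(7*pi).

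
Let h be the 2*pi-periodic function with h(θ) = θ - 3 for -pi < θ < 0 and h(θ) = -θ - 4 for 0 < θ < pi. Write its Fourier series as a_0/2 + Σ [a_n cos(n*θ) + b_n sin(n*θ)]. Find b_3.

-2/(3*pi)

b_3 = 1/pi ∫_{-pi}^{pi} h(θ) sin(3*θ) dθ.
Split the integral at the breakpoints.
Integrating by parts (boundary term plus one more integral), an antiderivative of (θ - 3) sin(3*θ) is -θ*cos(3*θ)/3 + sin(3*θ)/9 + cos(3*θ); evaluating from -pi to 0: ∫_{-pi}^{0} (θ - 3) sin(3*θ) dθ = (1) - (-pi/3 - 1) = pi/3 + 2.
Integrating by parts (boundary term plus one more integral), an antiderivative of (-θ - 4) sin(3*θ) is θ*cos(3*θ)/3 - sin(3*θ)/9 + 4*cos(3*θ)/3; evaluating from 0 to pi: ∫_{0}^{pi} (-θ - 4) sin(3*θ) dθ = (-4/3 - pi/3) - (4/3) = -8/3 - pi/3.
Summing the pieces and multiplying by (1/pi) gives b_3 = -2/(3*pi).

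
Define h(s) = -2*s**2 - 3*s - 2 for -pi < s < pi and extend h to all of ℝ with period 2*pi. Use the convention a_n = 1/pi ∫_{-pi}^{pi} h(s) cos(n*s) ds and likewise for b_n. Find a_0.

-4*pi**2/3 - 4

a_0 = 1/pi ∫_{-pi}^{pi} h(s) ds = 1/pi · (-4*pi*(3 + pi**2)/3) = -4*pi**2/3 - 4.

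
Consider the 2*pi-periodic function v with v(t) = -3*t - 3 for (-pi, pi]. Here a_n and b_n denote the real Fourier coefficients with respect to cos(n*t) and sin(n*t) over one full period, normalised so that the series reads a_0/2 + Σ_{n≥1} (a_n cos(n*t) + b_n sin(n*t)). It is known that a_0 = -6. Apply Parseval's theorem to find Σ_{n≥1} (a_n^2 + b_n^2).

6*pi**2

Parseval: a_0^2/2 + Σ_{n≥1} (a_n^2+b_n^2) = 1/pi ∫_{-pi}^{pi} v(t)^2 dt = 18 + 6*pi**2.
Subtract a_0^2/2 = 18: Σ (a_n^2+b_n^2) = 6*pi**2.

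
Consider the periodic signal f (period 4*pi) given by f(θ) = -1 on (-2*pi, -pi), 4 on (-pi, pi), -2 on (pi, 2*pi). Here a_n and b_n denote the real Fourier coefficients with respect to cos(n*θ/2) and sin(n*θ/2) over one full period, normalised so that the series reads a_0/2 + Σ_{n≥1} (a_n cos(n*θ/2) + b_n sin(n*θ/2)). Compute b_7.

-1/(7*pi)

b_7 = (1/(2*pi)) ∫_{-2*pi}^{2*pi} f(θ) sin(7*θ/2) dθ.
Split the integral at the breakpoints.
Directly, an antiderivative of (-1) sin(7*θ/2) is 2*cos(7*θ/2)/7; evaluating from -2*pi to -pi: ∫_{-2*pi}^{-pi} (-1) sin(7*θ/2) dθ = (0) - (-2/7) = 2/7.
Directly, an antiderivative of (4) sin(7*θ/2) is -8*cos(7*θ/2)/7; evaluating from -pi to pi: ∫_{-pi}^{pi} (4) sin(7*θ/2) dθ = (0) - (0) = 0.
Directly, an antiderivative of (-2) sin(7*θ/2) is 4*cos(7*θ/2)/7; evaluating from pi to 2*pi: ∫_{pi}^{2*pi} (-2) sin(7*θ/2) dθ = (-4/7) - (0) = -4/7.
Summing the pieces and multiplying by (1/(2*pi)) gives b_7 = -1/(7*pi).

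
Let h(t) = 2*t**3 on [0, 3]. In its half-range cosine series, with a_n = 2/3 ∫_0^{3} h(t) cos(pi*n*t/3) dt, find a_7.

a_7 = 2/3 ∫_0^{3} (2*t**3) cos(7*pi*t/3) dt.
Integrating by parts three times (tabular method), an antiderivative of (2*t**3) cos(7*pi*t/3) is 6*t**3*sin(7*pi*t/3)/(7*pi) + 54*t**2*cos(7*pi*t/3)/(49*pi**2) - 324*t*sin(7*pi*t/3)/(343*pi**3) - 972*cos(7*pi*t/3)/(2401*pi**4); evaluating from 0 to 3: ∫_{0}^{3} (2*t**3) cos(7*pi*t/3) dt = (486*(2 - 49*pi**2)/(2401*pi**4)) - (-972/(2401*pi**4)) = 486*(4 - 49*pi**2)/(2401*pi**4).
Hence a_7 = (2/3)·(486*(4 - 49*pi**2)/(2401*pi**4)) = 324*(4 - 49*pi**2)/(2401*pi**4).

324*(4 - 49*pi**2)/(2401*pi**4)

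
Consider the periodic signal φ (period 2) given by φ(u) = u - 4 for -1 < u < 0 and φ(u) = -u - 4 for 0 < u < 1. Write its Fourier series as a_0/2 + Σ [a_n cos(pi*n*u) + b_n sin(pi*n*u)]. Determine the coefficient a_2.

a_2 = ∫_{-1}^{1} φ(u) cos(2*pi*u) du.
φ is even and cos(2*pi*u) is even, so the integrand is even and a_2 = 2 ∫_0^{1} φ(u) cos(2*pi*u) du.
Integrating by parts (boundary term plus one more integral), an antiderivative of (-u - 4) cos(2*pi*u) is -u*sin(2*pi*u)/(2*pi) - 2*sin(2*pi*u)/pi - cos(2*pi*u)/(4*pi**2); evaluating from 0 to 1: ∫_{0}^{1} (-u - 4) cos(2*pi*u) du = (-1/(4*pi**2)) - (-1/(4*pi**2)) = 0.
Hence a_2 = 2·(0) = 0.

0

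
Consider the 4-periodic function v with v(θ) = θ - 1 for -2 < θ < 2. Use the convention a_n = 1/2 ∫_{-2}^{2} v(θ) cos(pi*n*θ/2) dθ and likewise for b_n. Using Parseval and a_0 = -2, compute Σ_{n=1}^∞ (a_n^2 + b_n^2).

Parseval: a_0^2/2 + Σ_{n≥1} (a_n^2+b_n^2) = 1/2 ∫_{-2}^{2} v(θ)^2 dθ = 14/3.
Subtract a_0^2/2 = 2: Σ (a_n^2+b_n^2) = 8/3.

8/3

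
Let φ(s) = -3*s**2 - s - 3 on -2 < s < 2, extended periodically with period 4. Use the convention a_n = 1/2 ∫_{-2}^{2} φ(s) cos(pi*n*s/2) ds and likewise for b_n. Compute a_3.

16/(3*pi**2)

a_3 = 1/2 ∫_{-2}^{2} φ(s) cos(3*pi*s/2) ds.
Integrating by parts twice (tabular method), an antiderivative of (-3*s**2 - s - 3) cos(3*pi*s/2) is -2*s**2*sin(3*pi*s/2)/pi - 2*s*sin(3*pi*s/2)/(3*pi) - 8*s*cos(3*pi*s/2)/(3*pi**2) - 2*sin(3*pi*s/2)/pi + 16*sin(3*pi*s/2)/(9*pi**3) - 4*cos(3*pi*s/2)/(9*pi**2); evaluating from -2 to 2: ∫_{-2}^{2} (-3*s**2 - s - 3) cos(3*pi*s/2) ds = (52/(9*pi**2)) - (-44/(9*pi**2)) = 32/(3*pi**2).
Hence a_3 = (1/2)·(32/(3*pi**2)) = 16/(3*pi**2).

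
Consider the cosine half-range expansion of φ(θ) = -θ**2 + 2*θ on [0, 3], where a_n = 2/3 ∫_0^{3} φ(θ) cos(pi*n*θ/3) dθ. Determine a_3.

a_3 = 2/3 ∫_0^{3} (-θ**2 + 2*θ) cos(pi*θ) dθ.
Integrating by parts twice (tabular method), an antiderivative of (-θ**2 + 2*θ) cos(pi*θ) is -θ**2*sin(pi*θ)/pi + 2*θ*sin(pi*θ)/pi - 2*θ*cos(pi*θ)/pi**2 + 2*sin(pi*θ)/pi**3 + 2*cos(pi*θ)/pi**2; evaluating from 0 to 3: ∫_{0}^{3} (-θ**2 + 2*θ) cos(pi*θ) dθ = (4/pi**2) - (2/pi**2) = 2/pi**2.
Hence a_3 = (2/3)·(2/pi**2) = 4/(3*pi**2).

4/(3*pi**2)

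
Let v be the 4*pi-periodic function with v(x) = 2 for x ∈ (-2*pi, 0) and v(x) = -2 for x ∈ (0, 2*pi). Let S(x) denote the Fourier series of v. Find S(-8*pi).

0

x = -8*pi differs from x = 0 by -2 full period(s), and the series is 4*pi-periodic.
At x = 0 the one-sided limits are v(0^-) = 2 and v(0^+) = -2.
By Dirichlet's theorem the series converges to their average, [(2) + (-2)]/2 = 0.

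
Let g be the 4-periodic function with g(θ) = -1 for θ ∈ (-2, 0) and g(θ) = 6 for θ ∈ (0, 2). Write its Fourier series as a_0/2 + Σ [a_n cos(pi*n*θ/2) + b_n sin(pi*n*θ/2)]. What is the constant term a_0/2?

a_0 = 1/2 ∫_{-2}^{2} g(θ) dθ = 1/2 · (10) = 5.
So the constant term a_0/2 = 5/2.

5/2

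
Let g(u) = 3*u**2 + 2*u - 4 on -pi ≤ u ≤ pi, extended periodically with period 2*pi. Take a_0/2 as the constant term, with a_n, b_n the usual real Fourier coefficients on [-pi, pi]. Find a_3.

-4/3

a_3 = 1/pi ∫_{-pi}^{pi} g(u) cos(3*u) du.
Integrating by parts twice (tabular method), an antiderivative of (3*u**2 + 2*u - 4) cos(3*u) is u**2*sin(3*u) + 2*u*sin(3*u)/3 + 2*u*cos(3*u)/3 - 14*sin(3*u)/9 + 2*cos(3*u)/9; evaluating from -pi to pi: ∫_{-pi}^{pi} (3*u**2 + 2*u - 4) cos(3*u) du = (-2*pi/3 - 2/9) - (-2/9 + 2*pi/3) = -4*pi/3.
Hence a_3 = (1/pi)·(-4*pi/3) = -4/3.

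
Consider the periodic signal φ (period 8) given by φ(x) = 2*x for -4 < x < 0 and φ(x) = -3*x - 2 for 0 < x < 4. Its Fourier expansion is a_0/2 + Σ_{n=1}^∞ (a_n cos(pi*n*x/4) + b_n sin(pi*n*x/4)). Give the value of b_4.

1/pi

b_4 = 1/4 ∫_{-4}^{4} φ(x) sin(pi*x) dx.
Split the integral at the breakpoints.
Integrating by parts (boundary term plus one more integral), an antiderivative of (2*x) sin(pi*x) is -2*x*cos(pi*x)/pi + 2*sin(pi*x)/pi**2; evaluating from -4 to 0: ∫_{-4}^{0} (2*x) sin(pi*x) dx = (0) - (8/pi) = -8/pi.
Integrating by parts (boundary term plus one more integral), an antiderivative of (-3*x - 2) sin(pi*x) is 3*x*cos(pi*x)/pi - 3*sin(pi*x)/pi**2 + 2*cos(pi*x)/pi; evaluating from 0 to 4: ∫_{0}^{4} (-3*x - 2) sin(pi*x) dx = (14/pi) - (2/pi) = 12/pi.
Summing the pieces and multiplying by (1/4) gives b_4 = 1/pi.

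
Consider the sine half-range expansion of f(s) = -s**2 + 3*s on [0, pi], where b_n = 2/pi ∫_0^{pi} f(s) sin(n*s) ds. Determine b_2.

-3 + pi

b_2 = 2/pi ∫_0^{pi} (-s**2 + 3*s) sin(2*s) ds.
Integrating by parts twice (tabular method), an antiderivative of (-s**2 + 3*s) sin(2*s) is s**2*cos(2*s)/2 - s*sin(2*s)/2 - 3*s*cos(2*s)/2 + 3*sin(2*s)/4 - cos(2*s)/4; evaluating from 0 to pi: ∫_{0}^{pi} (-s**2 + 3*s) sin(2*s) ds = (-3*pi/2 - 1/4 + pi**2/2) - (-1/4) = pi*(-3 + pi)/2.
Hence b_2 = (2/pi)·(pi*(-3 + pi)/2) = -3 + pi.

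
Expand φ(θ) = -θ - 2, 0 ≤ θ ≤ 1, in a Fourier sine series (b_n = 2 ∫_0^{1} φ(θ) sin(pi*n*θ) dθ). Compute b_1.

-10/pi

b_1 = 2 ∫_0^{1} (-θ - 2) sin(pi*θ) dθ.
Integrating by parts (boundary term plus one more integral), an antiderivative of (-θ - 2) sin(pi*θ) is θ*cos(pi*θ)/pi - sin(pi*θ)/pi**2 + 2*cos(pi*θ)/pi; evaluating from 0 to 1: ∫_{0}^{1} (-θ - 2) sin(pi*θ) dθ = (-3/pi) - (2/pi) = -5/pi.
Hence b_1 = 2·(-5/pi) = -10/pi.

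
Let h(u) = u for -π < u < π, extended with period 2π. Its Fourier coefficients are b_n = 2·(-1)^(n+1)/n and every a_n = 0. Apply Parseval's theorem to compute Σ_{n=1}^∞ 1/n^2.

Parseval: Σ b_n^2 = (1/π) ∫_{-π}^{π} h(u)^2 du = 2*pi**2/3.
Σ b_n^2 = Σ 4/n^2, so Σ 1/n^2 = (2*pi**2/3)/4 = pi**2/6.

pi**2/6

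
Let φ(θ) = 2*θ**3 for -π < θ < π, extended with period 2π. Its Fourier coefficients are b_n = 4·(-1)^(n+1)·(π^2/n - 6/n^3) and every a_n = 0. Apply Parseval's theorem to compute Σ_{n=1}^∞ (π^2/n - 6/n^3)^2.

pi**6/14

Parseval: Σ b_n^2 = (1/π) ∫_{-π}^{π} φ(θ)^2 dθ = 8*pi**6/7.
b_n^2 = 16·(π^2/n - 6/n^3)^2, so the sum equals (8*pi**6/7)/16 = pi**6/14.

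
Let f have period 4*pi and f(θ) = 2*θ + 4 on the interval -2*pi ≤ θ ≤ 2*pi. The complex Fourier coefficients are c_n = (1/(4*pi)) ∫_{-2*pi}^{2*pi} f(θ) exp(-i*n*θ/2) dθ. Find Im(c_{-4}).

-1

Since f is real-valued, Im(c_{-4}) = -(1/(4*pi)) ∫_{-2*pi}^{2*pi} f(θ) sin(-2*θ) dθ = b_{4}/2.
Integrating by parts (boundary term plus one more integral), an antiderivative of (2*θ + 4) sin(-2*θ) is θ*cos(2*θ) - sin(2*θ)/2 + 2*cos(2*θ); evaluating from -2*pi to 2*pi: ∫_{-2*pi}^{2*pi} (2*θ + 4) sin(-2*θ) dθ = (2 + 2*pi) - (2 - 2*pi) = 4*pi.
Hence Im(c_{-4}) = (-1/(4*pi))·(4*pi) = -1.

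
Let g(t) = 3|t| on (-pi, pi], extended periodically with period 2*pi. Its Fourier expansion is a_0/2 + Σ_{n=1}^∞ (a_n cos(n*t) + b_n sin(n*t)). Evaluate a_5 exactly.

a_5 = 1/pi ∫_{-pi}^{pi} g(t) cos(5*t) dt.
g is even and cos(5*t) is even, so the integrand is even and a_5 = 2/pi ∫_0^{pi} g(t) cos(5*t) dt.
Integrating by parts (boundary term plus one more integral), an antiderivative of (3*t) cos(5*t) is 3*t*sin(5*t)/5 + 3*cos(5*t)/25; evaluating from 0 to pi: ∫_{0}^{pi} (3*t) cos(5*t) dt = (-3/25) - (3/25) = -6/25.
Hence a_5 = (2/pi)·(-6/25) = -12/(25*pi).

-12/(25*pi)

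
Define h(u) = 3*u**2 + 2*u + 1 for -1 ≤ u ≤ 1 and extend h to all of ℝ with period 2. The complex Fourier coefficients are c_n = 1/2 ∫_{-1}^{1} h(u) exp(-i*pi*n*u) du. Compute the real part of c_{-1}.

-6/pi**2

Since h is real-valued, Re(c_{-1}) = 1/2 ∫_{-1}^{1} h(u) cos(-pi*u) du = a_{1}/2.
Integrating by parts twice (tabular method), an antiderivative of (3*u**2 + 2*u + 1) cos(-pi*u) is 3*u**2*sin(pi*u)/pi + 2*u*sin(pi*u)/pi + 6*u*cos(pi*u)/pi**2 - 6*sin(pi*u)/pi**3 + sin(pi*u)/pi + 2*cos(pi*u)/pi**2; evaluating from -1 to 1: ∫_{-1}^{1} (3*u**2 + 2*u + 1) cos(-pi*u) du = (-8/pi**2) - (4/pi**2) = -12/pi**2.
Hence Re(c_{-1}) = (1/2)·(-12/pi**2) = -6/pi**2.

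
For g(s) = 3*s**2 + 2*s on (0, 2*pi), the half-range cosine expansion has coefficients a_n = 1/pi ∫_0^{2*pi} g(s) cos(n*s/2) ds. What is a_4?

3

a_4 = 1/pi ∫_0^{2*pi} (3*s**2 + 2*s) cos(2*s) ds.
Integrating by parts twice (tabular method), an antiderivative of (3*s**2 + 2*s) cos(2*s) is 3*s**2*sin(2*s)/2 + s*sin(2*s) + 3*s*cos(2*s)/2 - 3*sin(2*s)/4 + cos(2*s)/2; evaluating from 0 to 2*pi: ∫_{0}^{2*pi} (3*s**2 + 2*s) cos(2*s) ds = (1/2 + 3*pi) - (1/2) = 3*pi.
Hence a_4 = (1/pi)·(3*pi) = 3.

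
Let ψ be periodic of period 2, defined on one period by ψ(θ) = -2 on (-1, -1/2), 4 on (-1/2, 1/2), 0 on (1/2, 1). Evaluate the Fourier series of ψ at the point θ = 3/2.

θ = 3/2 differs from θ = -1/2 by 1 full period(s), and the series is 2-periodic.
At θ = -1/2 the one-sided limits are ψ(-1/2^-) = -2 and ψ(-1/2^+) = 4.
By Dirichlet's theorem the series converges to their average, [(-2) + (4)]/2 = 1.

1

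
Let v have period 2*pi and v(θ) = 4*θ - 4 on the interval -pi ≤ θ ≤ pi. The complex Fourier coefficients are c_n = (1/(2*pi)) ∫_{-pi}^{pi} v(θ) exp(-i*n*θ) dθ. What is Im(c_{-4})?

-1

Since v is real-valued, Im(c_{-4}) = -(1/(2*pi)) ∫_{-pi}^{pi} v(θ) sin(-4*θ) dθ = b_{4}/2.
Integrating by parts (boundary term plus one more integral), an antiderivative of (4*θ - 4) sin(-4*θ) is θ*cos(4*θ) - sin(4*θ)/4 - cos(4*θ); evaluating from -pi to pi: ∫_{-pi}^{pi} (4*θ - 4) sin(-4*θ) dθ = (-1 + pi) - (-pi - 1) = 2*pi.
Hence Im(c_{-4}) = (-1/(2*pi))·(2*pi) = -1.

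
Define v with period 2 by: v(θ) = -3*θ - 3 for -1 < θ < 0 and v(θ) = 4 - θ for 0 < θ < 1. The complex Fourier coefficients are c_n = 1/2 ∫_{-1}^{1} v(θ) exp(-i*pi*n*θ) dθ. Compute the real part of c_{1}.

-2/pi**2

Since v is real-valued, Re(c_{1}) = 1/2 ∫_{-1}^{1} v(θ) cos(pi*θ) dθ = a_{1}/2.
Split the integral at the breakpoints.
Integrating by parts (boundary term plus one more integral), an antiderivative of (-3*θ - 3) cos(pi*θ) is -3*θ*sin(pi*θ)/pi - 3*sin(pi*θ)/pi - 3*cos(pi*θ)/pi**2; evaluating from -1 to 0: ∫_{-1}^{0} (-3*θ - 3) cos(pi*θ) dθ = (-3/pi**2) - (3/pi**2) = -6/pi**2.
Integrating by parts (boundary term plus one more integral), an antiderivative of (4 - θ) cos(pi*θ) is -θ*sin(pi*θ)/pi + 4*sin(pi*θ)/pi - cos(pi*θ)/pi**2; evaluating from 0 to 1: ∫_{0}^{1} (4 - θ) cos(pi*θ) dθ = (pi**(-2)) - (-1/pi**2) = 2/pi**2.
So ∫_{-1}^{1} v(θ) cos(pi*θ) dθ = -4/pi**2.
Hence Re(c_{1}) = (1/2)·(-4/pi**2) = -2/pi**2.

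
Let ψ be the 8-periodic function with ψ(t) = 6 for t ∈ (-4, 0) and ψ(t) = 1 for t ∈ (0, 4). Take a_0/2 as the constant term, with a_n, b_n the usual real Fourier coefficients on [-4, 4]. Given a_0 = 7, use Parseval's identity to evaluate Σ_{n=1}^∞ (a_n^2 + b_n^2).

Parseval: a_0^2/2 + Σ_{n≥1} (a_n^2+b_n^2) = 1/4 ∫_{-4}^{4} ψ(t)^2 dt = 37.
Subtract a_0^2/2 = 49/2: Σ (a_n^2+b_n^2) = 25/2.

25/2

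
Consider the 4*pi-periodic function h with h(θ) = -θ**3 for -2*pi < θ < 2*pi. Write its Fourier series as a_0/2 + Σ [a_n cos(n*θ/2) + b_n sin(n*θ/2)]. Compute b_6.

-4/9 + 8*pi**2/3

b_6 = (1/(2*pi)) ∫_{-2*pi}^{2*pi} h(θ) sin(3*θ) dθ.
h is odd and sin(3*θ) is odd, so the integrand is even and b_6 = 1/pi ∫_0^{2*pi} h(θ) sin(3*θ) dθ.
Integrating by parts three times (tabular method), an antiderivative of (-θ**3) sin(3*θ) is θ**3*cos(3*θ)/3 - θ**2*sin(3*θ)/3 - 2*θ*cos(3*θ)/9 + 2*sin(3*θ)/27; evaluating from 0 to 2*pi: ∫_{0}^{2*pi} (-θ**3) sin(3*θ) dθ = (4*pi*(-1 + 6*pi**2)/9) - (0) = 4*pi*(-1 + 6*pi**2)/9.
Hence b_6 = (1/pi)·(4*pi*(-1 + 6*pi**2)/9) = -4/9 + 8*pi**2/3.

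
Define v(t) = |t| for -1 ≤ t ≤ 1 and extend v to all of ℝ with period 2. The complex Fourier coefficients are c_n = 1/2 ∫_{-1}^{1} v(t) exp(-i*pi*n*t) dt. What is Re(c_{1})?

-2/pi**2

Since v is real-valued, Re(c_{1}) = 1/2 ∫_{-1}^{1} v(t) cos(pi*t) dt = a_{1}/2.
v is even and cos(pi*t) is even, so the integrand is even: ∫_{-1}^{1} v(t) cos(pi*t) dt = 2∫_0^{1} v(t) cos(pi*t) dt.
Integrating by parts (boundary term plus one more integral), an antiderivative of (t) cos(pi*t) is t*sin(pi*t)/pi + cos(pi*t)/pi**2; evaluating from 0 to 1: ∫_{0}^{1} (t) cos(pi*t) dt = (-1/pi**2) - (pi**(-2)) = -2/pi**2.
So ∫_{-1}^{1} v(t) cos(pi*t) dt = -4/pi**2.
Hence Re(c_{1}) = (1/2)·(-4/pi**2) = -2/pi**2.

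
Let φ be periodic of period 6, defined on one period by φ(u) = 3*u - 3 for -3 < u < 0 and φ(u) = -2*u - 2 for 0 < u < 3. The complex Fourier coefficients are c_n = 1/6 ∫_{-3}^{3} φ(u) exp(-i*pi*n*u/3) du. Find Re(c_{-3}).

Since φ is real-valued, Re(c_{-3}) = 1/6 ∫_{-3}^{3} φ(u) cos(-pi*u) du = a_{3}/2.
Split the integral at the breakpoints.
Integrating by parts (boundary term plus one more integral), an antiderivative of (3*u - 3) cos(-pi*u) is 3*u*sin(pi*u)/pi - 3*sin(pi*u)/pi + 3*cos(pi*u)/pi**2; evaluating from -3 to 0: ∫_{-3}^{0} (3*u - 3) cos(-pi*u) du = (3/pi**2) - (-3/pi**2) = 6/pi**2.
Integrating by parts (boundary term plus one more integral), an antiderivative of (-2*u - 2) cos(-pi*u) is -2*u*sin(pi*u)/pi - 2*sin(pi*u)/pi - 2*cos(pi*u)/pi**2; evaluating from 0 to 3: ∫_{0}^{3} (-2*u - 2) cos(-pi*u) du = (2/pi**2) - (-2/pi**2) = 4/pi**2.
So ∫_{-3}^{3} φ(u) cos(-pi*u) du = 10/pi**2.
Hence Re(c_{-3}) = (1/6)·(10/pi**2) = 5/(3*pi**2).

5/(3*pi**2)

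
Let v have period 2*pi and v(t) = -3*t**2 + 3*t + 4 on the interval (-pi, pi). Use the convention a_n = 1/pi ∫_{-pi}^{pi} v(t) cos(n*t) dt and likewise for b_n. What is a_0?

a_0 = 1/pi ∫_{-pi}^{pi} v(t) dt = 1/pi · (2*pi*(4 - pi**2)) = 8 - 2*pi**2.

8 - 2*pi**2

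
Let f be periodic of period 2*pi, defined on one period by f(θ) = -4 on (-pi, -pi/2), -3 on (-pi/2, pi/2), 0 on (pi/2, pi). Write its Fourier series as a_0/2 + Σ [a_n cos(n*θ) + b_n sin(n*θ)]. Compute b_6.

-4/(3*pi)

b_6 = 1/pi ∫_{-pi}^{pi} f(θ) sin(6*θ) dθ.
Split the integral at the breakpoints.
Directly, an antiderivative of (-4) sin(6*θ) is 2*cos(6*θ)/3; evaluating from -pi to -pi/2: ∫_{-pi}^{-pi/2} (-4) sin(6*θ) dθ = (-2/3) - (2/3) = -4/3.
Directly, an antiderivative of (-3) sin(6*θ) is cos(6*θ)/2; evaluating from -pi/2 to pi/2: ∫_{-pi/2}^{pi/2} (-3) sin(6*θ) dθ = (-1/2) - (-1/2) = 0.
∫_{pi/2}^{pi} (0) sin(6*θ) dθ = 0.
Summing the pieces and multiplying by (1/pi) gives b_6 = -4/(3*pi).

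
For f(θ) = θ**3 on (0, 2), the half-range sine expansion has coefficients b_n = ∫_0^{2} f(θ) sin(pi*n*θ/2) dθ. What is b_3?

b_3 = ∫_0^{2} (θ**3) sin(3*pi*θ/2) dθ.
Integrating by parts three times (tabular method), an antiderivative of (θ**3) sin(3*pi*θ/2) is -2*θ**3*cos(3*pi*θ/2)/(3*pi) + 4*θ**2*sin(3*pi*θ/2)/(3*pi**2) + 16*θ*cos(3*pi*θ/2)/(9*pi**3) - 32*sin(3*pi*θ/2)/(27*pi**4); evaluating from 0 to 2: ∫_{0}^{2} (θ**3) sin(3*pi*θ/2) dθ = (16*(-2 + 3*pi**2)/(9*pi**3)) - (0) = 16*(-2 + 3*pi**2)/(9*pi**3).
Hence b_3 = 16*(-2 + 3*pi**2)/(9*pi**3).

16*(-2 + 3*pi**2)/(9*pi**3)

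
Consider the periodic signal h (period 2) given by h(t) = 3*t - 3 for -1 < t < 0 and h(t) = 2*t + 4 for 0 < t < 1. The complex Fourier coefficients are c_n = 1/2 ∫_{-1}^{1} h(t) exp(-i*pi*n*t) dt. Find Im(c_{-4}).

-5/(8*pi)

Since h is real-valued, Im(c_{-4}) = -1/2 ∫_{-1}^{1} h(t) sin(-4*pi*t) dt = b_{4}/2.
Split the integral at the breakpoints.
Integrating by parts (boundary term plus one more integral), an antiderivative of (3*t - 3) sin(-4*pi*t) is 3*t*cos(4*pi*t)/(4*pi) - 3*sin(4*pi*t)/(16*pi**2) - 3*cos(4*pi*t)/(4*pi); evaluating from -1 to 0: ∫_{-1}^{0} (3*t - 3) sin(-4*pi*t) dt = (-3/(4*pi)) - (-3/(2*pi)) = 3/(4*pi).
Integrating by parts (boundary term plus one more integral), an antiderivative of (2*t + 4) sin(-4*pi*t) is t*cos(4*pi*t)/(2*pi) - sin(4*pi*t)/(8*pi**2) + cos(4*pi*t)/pi; evaluating from 0 to 1: ∫_{0}^{1} (2*t + 4) sin(-4*pi*t) dt = (3/(2*pi)) - (1/pi) = 1/(2*pi).
So ∫_{-1}^{1} h(t) sin(-4*pi*t) dt = 5/(4*pi).
Hence Im(c_{-4}) = (-1/2)·(5/(4*pi)) = -5/(8*pi).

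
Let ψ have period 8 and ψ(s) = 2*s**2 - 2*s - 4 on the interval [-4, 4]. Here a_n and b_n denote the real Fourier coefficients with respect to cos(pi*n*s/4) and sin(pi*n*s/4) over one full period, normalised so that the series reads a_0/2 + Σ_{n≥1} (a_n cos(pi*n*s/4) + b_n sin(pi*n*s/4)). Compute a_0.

40/3

a_0 = 1/4 ∫_{-4}^{4} ψ(s) ds = 1/4 · (160/3) = 40/3.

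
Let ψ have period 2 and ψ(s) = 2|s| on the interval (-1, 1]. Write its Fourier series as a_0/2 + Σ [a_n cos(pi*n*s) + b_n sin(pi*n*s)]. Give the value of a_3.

a_3 = ∫_{-1}^{1} ψ(s) cos(3*pi*s) ds.
ψ is even and cos(3*pi*s) is even, so the integrand is even and a_3 = 2 ∫_0^{1} ψ(s) cos(3*pi*s) ds.
Integrating by parts (boundary term plus one more integral), an antiderivative of (2*s) cos(3*pi*s) is 2*s*sin(3*pi*s)/(3*pi) + 2*cos(3*pi*s)/(9*pi**2); evaluating from 0 to 1: ∫_{0}^{1} (2*s) cos(3*pi*s) ds = (-2/(9*pi**2)) - (2/(9*pi**2)) = -4/(9*pi**2).
Hence a_3 = 2·(-4/(9*pi**2)) = -8/(9*pi**2).

-8/(9*pi**2)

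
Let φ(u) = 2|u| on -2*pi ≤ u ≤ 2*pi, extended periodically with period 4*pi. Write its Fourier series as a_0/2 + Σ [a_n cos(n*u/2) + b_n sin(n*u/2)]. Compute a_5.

-16/(25*pi)

a_5 = (1/(2*pi)) ∫_{-2*pi}^{2*pi} φ(u) cos(5*u/2) du.
φ is even and cos(5*u/2) is even, so the integrand is even and a_5 = 1/pi ∫_0^{2*pi} φ(u) cos(5*u/2) du.
Integrating by parts (boundary term plus one more integral), an antiderivative of (2*u) cos(5*u/2) is 4*u*sin(5*u/2)/5 + 8*cos(5*u/2)/25; evaluating from 0 to 2*pi: ∫_{0}^{2*pi} (2*u) cos(5*u/2) du = (-8/25) - (8/25) = -16/25.
Hence a_5 = (1/pi)·(-16/25) = -16/(25*pi).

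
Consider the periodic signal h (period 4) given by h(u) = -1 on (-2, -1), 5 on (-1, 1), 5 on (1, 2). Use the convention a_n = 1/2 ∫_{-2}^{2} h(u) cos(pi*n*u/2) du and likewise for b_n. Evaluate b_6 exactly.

b_6 = 1/2 ∫_{-2}^{2} h(u) sin(3*pi*u) du.
Split the integral at the breakpoints.
Directly, an antiderivative of (-1) sin(3*pi*u) is cos(3*pi*u)/(3*pi); evaluating from -2 to -1: ∫_{-2}^{-1} (-1) sin(3*pi*u) du = (-1/(3*pi)) - (1/(3*pi)) = -2/(3*pi).
Directly, an antiderivative of (5) sin(3*pi*u) is -5*cos(3*pi*u)/(3*pi); evaluating from -1 to 1: ∫_{-1}^{1} (5) sin(3*pi*u) du = (5/(3*pi)) - (5/(3*pi)) = 0.
Directly, an antiderivative of (5) sin(3*pi*u) is -5*cos(3*pi*u)/(3*pi); evaluating from 1 to 2: ∫_{1}^{2} (5) sin(3*pi*u) du = (-5/(3*pi)) - (5/(3*pi)) = -10/(3*pi).
Summing the pieces and multiplying by (1/2) gives b_6 = -2/pi.

-2/pi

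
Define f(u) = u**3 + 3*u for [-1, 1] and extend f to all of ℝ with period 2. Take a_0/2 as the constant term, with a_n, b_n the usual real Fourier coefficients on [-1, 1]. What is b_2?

-4/pi + 3/(2*pi**3)

b_2 = ∫_{-1}^{1} f(u) sin(2*pi*u) du.
f is odd and sin(2*pi*u) is odd, so the integrand is even and b_2 = 2 ∫_0^{1} f(u) sin(2*pi*u) du.
Integrating by parts three times (tabular method), an antiderivative of (u**3 + 3*u) sin(2*pi*u) is -u**3*cos(2*pi*u)/(2*pi) + 3*u**2*sin(2*pi*u)/(4*pi**2) - 3*u*cos(2*pi*u)/(2*pi) + 3*u*cos(2*pi*u)/(4*pi**3) - 3*sin(2*pi*u)/(8*pi**4) + 3*sin(2*pi*u)/(4*pi**2); evaluating from 0 to 1: ∫_{0}^{1} (u**3 + 3*u) sin(2*pi*u) du = (-2/pi + 3/(4*pi**3)) - (0) = -2/pi + 3/(4*pi**3).
Hence b_2 = 2·(-2/pi + 3/(4*pi**3)) = -4/pi + 3/(2*pi**3).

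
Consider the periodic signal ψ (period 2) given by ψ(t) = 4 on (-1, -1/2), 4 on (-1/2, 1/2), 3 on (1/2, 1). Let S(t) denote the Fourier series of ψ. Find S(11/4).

t = 11/4 differs from t = 3/4 by 1 full period(s), and the series is 2-periodic.
ψ is continuous at t = 3/4 with value 3, so the series converges to 3 there.

3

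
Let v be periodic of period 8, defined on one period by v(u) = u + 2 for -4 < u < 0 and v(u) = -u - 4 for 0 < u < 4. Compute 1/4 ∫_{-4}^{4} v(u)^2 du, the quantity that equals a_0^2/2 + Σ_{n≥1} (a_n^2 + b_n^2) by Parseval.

1/4 ∫_{-4}^{4} v(u)^2 du = 1/4 · (464/3) = 116/3.

116/3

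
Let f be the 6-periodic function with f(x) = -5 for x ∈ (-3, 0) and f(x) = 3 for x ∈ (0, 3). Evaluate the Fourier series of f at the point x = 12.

x = 12 differs from x = 0 by 2 full period(s), and the series is 6-periodic.
At x = 0 the one-sided limits are f(0^-) = -5 and f(0^+) = 3.
By Dirichlet's theorem the series converges to their average, [(-5) + (3)]/2 = -1.

-1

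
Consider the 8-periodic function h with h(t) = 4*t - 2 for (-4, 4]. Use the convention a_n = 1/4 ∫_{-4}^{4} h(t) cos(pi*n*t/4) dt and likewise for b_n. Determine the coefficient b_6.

-16/(3*pi)

b_6 = 1/4 ∫_{-4}^{4} h(t) sin(3*pi*t/2) dt.
Integrating by parts (boundary term plus one more integral), an antiderivative of (4*t - 2) sin(3*pi*t/2) is -8*t*cos(3*pi*t/2)/(3*pi) + 16*sin(3*pi*t/2)/(9*pi**2) + 4*cos(3*pi*t/2)/(3*pi); evaluating from -4 to 4: ∫_{-4}^{4} (4*t - 2) sin(3*pi*t/2) dt = (-28/(3*pi)) - (12/pi) = -64/(3*pi).
Hence b_6 = (1/4)·(-64/(3*pi)) = -16/(3*pi).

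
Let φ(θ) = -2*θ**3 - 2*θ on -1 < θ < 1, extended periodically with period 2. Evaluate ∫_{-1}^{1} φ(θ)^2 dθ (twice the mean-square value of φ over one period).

736/105

∫_{-1}^{1} φ(θ)^2 dθ = 736/105.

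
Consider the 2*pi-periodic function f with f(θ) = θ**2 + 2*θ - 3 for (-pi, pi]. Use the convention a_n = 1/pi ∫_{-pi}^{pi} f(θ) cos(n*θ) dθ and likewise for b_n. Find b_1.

b_1 = 1/pi ∫_{-pi}^{pi} f(θ) sin(θ) dθ.
Integrating by parts twice (tabular method), an antiderivative of (θ**2 + 2*θ - 3) sin(θ) is -θ**2*cos(θ) + 2*θ*sin(θ) - 2*θ*cos(θ) + 2*sin(θ) + 5*cos(θ); evaluating from -pi to pi: ∫_{-pi}^{pi} (θ**2 + 2*θ - 3) sin(θ) dθ = (-5 + 2*pi + pi**2) - (-2*pi - 5 + pi**2) = 4*pi.
Hence b_1 = (1/pi)·(4*pi) = 4.

4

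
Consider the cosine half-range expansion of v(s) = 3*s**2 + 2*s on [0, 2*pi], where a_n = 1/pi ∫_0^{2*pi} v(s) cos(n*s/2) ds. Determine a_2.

12

a_2 = 1/pi ∫_0^{2*pi} (3*s**2 + 2*s) cos(s) ds.
Integrating by parts twice (tabular method), an antiderivative of (3*s**2 + 2*s) cos(s) is 3*s**2*sin(s) + 2*s*sin(s) + 6*s*cos(s) - 6*sin(s) + 2*cos(s); evaluating from 0 to 2*pi: ∫_{0}^{2*pi} (3*s**2 + 2*s) cos(s) ds = (2 + 12*pi) - (2) = 12*pi.
Hence a_2 = (1/pi)·(12*pi) = 12.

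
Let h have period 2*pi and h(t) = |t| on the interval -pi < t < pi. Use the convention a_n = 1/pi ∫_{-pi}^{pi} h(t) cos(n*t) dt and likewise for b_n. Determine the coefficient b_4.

b_4 = 1/pi ∫_{-pi}^{pi} h(t) sin(4*t) dt.
h is even and sin(4*t) is odd, so the integrand is odd over a symmetric interval and the integral vanishes.

0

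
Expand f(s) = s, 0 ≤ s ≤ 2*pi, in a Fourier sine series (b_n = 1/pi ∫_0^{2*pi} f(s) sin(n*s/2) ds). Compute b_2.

-2

b_2 = 1/pi ∫_0^{2*pi} (s) sin(s) ds.
Integrating by parts (boundary term plus one more integral), an antiderivative of (s) sin(s) is -s*cos(s) + sin(s); evaluating from 0 to 2*pi: ∫_{0}^{2*pi} (s) sin(s) ds = (-2*pi) - (0) = -2*pi.
Hence b_2 = (1/pi)·(-2*pi) = -2.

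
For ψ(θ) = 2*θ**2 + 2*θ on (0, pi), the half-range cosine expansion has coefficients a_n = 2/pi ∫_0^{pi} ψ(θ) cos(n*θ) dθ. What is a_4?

1/2

a_4 = 2/pi ∫_0^{pi} (2*θ**2 + 2*θ) cos(4*θ) dθ.
Integrating by parts twice (tabular method), an antiderivative of (2*θ**2 + 2*θ) cos(4*θ) is θ**2*sin(4*θ)/2 + θ*sin(4*θ)/2 + θ*cos(4*θ)/4 - sin(4*θ)/16 + cos(4*θ)/8; evaluating from 0 to pi: ∫_{0}^{pi} (2*θ**2 + 2*θ) cos(4*θ) dθ = (1/8 + pi/4) - (1/8) = pi/4.
Hence a_4 = (2/pi)·(pi/4) = 1/2.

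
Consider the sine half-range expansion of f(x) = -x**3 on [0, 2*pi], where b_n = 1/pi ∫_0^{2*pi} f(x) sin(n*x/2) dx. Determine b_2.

b_2 = 1/pi ∫_0^{2*pi} (-x**3) sin(x) dx.
Integrating by parts three times (tabular method), an antiderivative of (-x**3) sin(x) is x**3*cos(x) - 3*x**2*sin(x) - 6*x*cos(x) + 6*sin(x); evaluating from 0 to 2*pi: ∫_{0}^{2*pi} (-x**3) sin(x) dx = (-12*pi + 8*pi**3) - (0) = -12*pi + 8*pi**3.
Hence b_2 = (1/pi)·(-12*pi + 8*pi**3) = -12 + 8*pi**2.

-12 + 8*pi**2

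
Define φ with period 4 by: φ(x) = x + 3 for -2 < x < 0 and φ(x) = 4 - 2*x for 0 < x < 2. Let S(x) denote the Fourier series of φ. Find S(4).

x = 4 differs from x = 0 by 1 full period(s), and the series is 4-periodic.
At x = 0 the one-sided limits are φ(0^-) = 3 and φ(0^+) = 4.
By Dirichlet's theorem the series converges to their average, [(3) + (4)]/2 = 7/2.

7/2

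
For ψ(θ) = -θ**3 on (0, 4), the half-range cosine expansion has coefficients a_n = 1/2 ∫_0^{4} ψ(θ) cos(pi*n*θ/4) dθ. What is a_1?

384*(-4 + pi**2)/pi**4

a_1 = 1/2 ∫_0^{4} (-θ**3) cos(pi*θ/4) dθ.
Integrating by parts three times (tabular method), an antiderivative of (-θ**3) cos(pi*θ/4) is -4*θ**3*sin(pi*θ/4)/pi - 48*θ**2*cos(pi*θ/4)/pi**2 + 384*θ*sin(pi*θ/4)/pi**3 + 1536*cos(pi*θ/4)/pi**4; evaluating from 0 to 4: ∫_{0}^{4} (-θ**3) cos(pi*θ/4) dθ = (768*(-2 + pi**2)/pi**4) - (1536/pi**4) = 768*(-4 + pi**2)/pi**4.
Hence a_1 = (1/2)·(768*(-4 + pi**2)/pi**4) = 384*(-4 + pi**2)/pi**4.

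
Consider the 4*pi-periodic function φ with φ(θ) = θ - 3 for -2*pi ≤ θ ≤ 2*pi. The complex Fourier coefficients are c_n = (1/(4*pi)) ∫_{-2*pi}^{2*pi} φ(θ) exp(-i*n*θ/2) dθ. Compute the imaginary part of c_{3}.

Since φ is real-valued, Im(c_{3}) = -(1/(4*pi)) ∫_{-2*pi}^{2*pi} φ(θ) sin(3*θ/2) dθ = -b_{3}/2.
Integrating by parts (boundary term plus one more integral), an antiderivative of (θ - 3) sin(3*θ/2) is -2*θ*cos(3*θ/2)/3 + 4*sin(3*θ/2)/9 + 2*cos(3*θ/2); evaluating from -2*pi to 2*pi: ∫_{-2*pi}^{2*pi} (θ - 3) sin(3*θ/2) dθ = (-2 + 4*pi/3) - (-4*pi/3 - 2) = 8*pi/3.
Hence Im(c_{3}) = (-1/(4*pi))·(8*pi/3) = -2/3.

-2/3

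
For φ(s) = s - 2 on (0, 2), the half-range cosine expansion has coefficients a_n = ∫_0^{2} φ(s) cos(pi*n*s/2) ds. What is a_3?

a_3 = ∫_0^{2} (s - 2) cos(3*pi*s/2) ds.
Integrating by parts (boundary term plus one more integral), an antiderivative of (s - 2) cos(3*pi*s/2) is 2*s*sin(3*pi*s/2)/(3*pi) - 4*sin(3*pi*s/2)/(3*pi) + 4*cos(3*pi*s/2)/(9*pi**2); evaluating from 0 to 2: ∫_{0}^{2} (s - 2) cos(3*pi*s/2) ds = (-4/(9*pi**2)) - (4/(9*pi**2)) = -8/(9*pi**2).
Hence a_3 = -8/(9*pi**2).

-8/(9*pi**2)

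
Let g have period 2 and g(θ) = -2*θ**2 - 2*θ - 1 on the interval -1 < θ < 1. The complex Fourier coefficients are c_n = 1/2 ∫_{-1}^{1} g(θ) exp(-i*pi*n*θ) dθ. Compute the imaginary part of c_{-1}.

Since g is real-valued, Im(c_{-1}) = -1/2 ∫_{-1}^{1} g(θ) sin(-pi*θ) dθ = b_{1}/2.
Integrating by parts twice (tabular method), an antiderivative of (-2*θ**2 - 2*θ - 1) sin(-pi*θ) is -2*θ**2*cos(pi*θ)/pi + 4*θ*sin(pi*θ)/pi**2 - 2*θ*cos(pi*θ)/pi + 2*sin(pi*θ)/pi**2 - cos(pi*θ)/pi + 4*cos(pi*θ)/pi**3; evaluating from -1 to 1: ∫_{-1}^{1} (-2*θ**2 - 2*θ - 1) sin(-pi*θ) dθ = (-4/pi**3 + 5/pi) - ((-4 + pi**2)/pi**3) = 4/pi.
Hence Im(c_{-1}) = (-1/2)·(4/pi) = -2/pi.

-2/pi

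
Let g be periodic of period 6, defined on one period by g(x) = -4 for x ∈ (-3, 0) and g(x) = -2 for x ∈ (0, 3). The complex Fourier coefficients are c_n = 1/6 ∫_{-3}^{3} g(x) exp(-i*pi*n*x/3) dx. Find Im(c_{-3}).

Since g is real-valued, Im(c_{-3}) = -1/6 ∫_{-3}^{3} g(x) sin(-pi*x) dx = b_{3}/2.
Split the integral at the breakpoints.
Directly, an antiderivative of (-4) sin(-pi*x) is -4*cos(pi*x)/pi; evaluating from -3 to 0: ∫_{-3}^{0} (-4) sin(-pi*x) dx = (-4/pi) - (4/pi) = -8/pi.
Directly, an antiderivative of (-2) sin(-pi*x) is -2*cos(pi*x)/pi; evaluating from 0 to 3: ∫_{0}^{3} (-2) sin(-pi*x) dx = (2/pi) - (-2/pi) = 4/pi.
So ∫_{-3}^{3} g(x) sin(-pi*x) dx = -4/pi.
Hence Im(c_{-3}) = (-1/6)·(-4/pi) = 2/(3*pi).

2/(3*pi)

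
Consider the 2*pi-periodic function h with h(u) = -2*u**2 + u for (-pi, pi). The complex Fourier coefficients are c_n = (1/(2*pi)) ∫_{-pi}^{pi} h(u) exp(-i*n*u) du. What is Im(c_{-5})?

Since h is real-valued, Im(c_{-5}) = -(1/(2*pi)) ∫_{-pi}^{pi} h(u) sin(-5*u) du = b_{5}/2.
Integrating by parts twice (tabular method), an antiderivative of (-2*u**2 + u) sin(-5*u) is -2*u**2*cos(5*u)/5 + 4*u*sin(5*u)/25 + u*cos(5*u)/5 - sin(5*u)/25 + 4*cos(5*u)/125; evaluating from -pi to pi: ∫_{-pi}^{pi} (-2*u**2 + u) sin(-5*u) du = (-pi/5 - 4/125 + 2*pi**2/5) - (-4/125 + pi/5 + 2*pi**2/5) = -2*pi/5.
Hence Im(c_{-5}) = (-1/(2*pi))·(-2*pi/5) = 1/5.

1/5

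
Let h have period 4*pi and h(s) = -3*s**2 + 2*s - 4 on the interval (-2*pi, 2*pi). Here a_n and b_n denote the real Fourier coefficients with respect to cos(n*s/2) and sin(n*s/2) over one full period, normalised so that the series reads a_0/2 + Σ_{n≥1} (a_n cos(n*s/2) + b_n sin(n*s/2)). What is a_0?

a_0 = (1/(2*pi)) ∫_{-2*pi}^{2*pi} h(s) ds = (1/(2*pi)) · (-16*pi*(1 + pi**2)) = -8*pi**2 - 8.

-8*pi**2 - 8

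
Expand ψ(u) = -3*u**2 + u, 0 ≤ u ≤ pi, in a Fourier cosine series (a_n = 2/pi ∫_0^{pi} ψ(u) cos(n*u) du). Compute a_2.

a_2 = 2/pi ∫_0^{pi} (-3*u**2 + u) cos(2*u) du.
Integrating by parts twice (tabular method), an antiderivative of (-3*u**2 + u) cos(2*u) is -3*u**2*sin(2*u)/2 + u*sin(2*u)/2 - 3*u*cos(2*u)/2 + 3*sin(2*u)/4 + cos(2*u)/4; evaluating from 0 to pi: ∫_{0}^{pi} (-3*u**2 + u) cos(2*u) du = (1/4 - 3*pi/2) - (1/4) = -3*pi/2.
Hence a_2 = (2/pi)·(-3*pi/2) = -3.

-3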